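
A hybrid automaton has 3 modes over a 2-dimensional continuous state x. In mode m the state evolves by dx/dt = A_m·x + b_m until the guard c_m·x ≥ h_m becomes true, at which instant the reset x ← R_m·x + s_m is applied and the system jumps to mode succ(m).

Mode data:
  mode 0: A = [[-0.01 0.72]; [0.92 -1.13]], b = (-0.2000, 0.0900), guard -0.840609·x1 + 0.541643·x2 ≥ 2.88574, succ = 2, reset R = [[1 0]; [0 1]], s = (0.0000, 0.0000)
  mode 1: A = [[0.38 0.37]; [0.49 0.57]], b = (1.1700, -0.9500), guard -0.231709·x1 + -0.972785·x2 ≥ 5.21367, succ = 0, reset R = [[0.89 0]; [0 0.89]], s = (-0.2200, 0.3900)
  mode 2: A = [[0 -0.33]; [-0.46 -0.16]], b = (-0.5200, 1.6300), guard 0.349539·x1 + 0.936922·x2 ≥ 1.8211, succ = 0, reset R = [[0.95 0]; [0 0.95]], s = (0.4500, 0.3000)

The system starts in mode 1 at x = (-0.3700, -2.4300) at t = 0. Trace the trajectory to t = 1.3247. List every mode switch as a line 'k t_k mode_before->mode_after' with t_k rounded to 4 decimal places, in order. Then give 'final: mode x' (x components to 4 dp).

Mode 1: guard c·x = 5.2137 hit at Δt = 0.8456 (t = 0.8456), x⁻ = (-0.6791, -5.1978) → reset → x⁺ = (-0.8244, -4.2360), jump to mode 0
Mode 0: flow for 0.4791 to horizon, guard not reached → x = (-2.1191, -2.9648)

1 0.8456 1->0
final: 0 -2.1191 -2.9648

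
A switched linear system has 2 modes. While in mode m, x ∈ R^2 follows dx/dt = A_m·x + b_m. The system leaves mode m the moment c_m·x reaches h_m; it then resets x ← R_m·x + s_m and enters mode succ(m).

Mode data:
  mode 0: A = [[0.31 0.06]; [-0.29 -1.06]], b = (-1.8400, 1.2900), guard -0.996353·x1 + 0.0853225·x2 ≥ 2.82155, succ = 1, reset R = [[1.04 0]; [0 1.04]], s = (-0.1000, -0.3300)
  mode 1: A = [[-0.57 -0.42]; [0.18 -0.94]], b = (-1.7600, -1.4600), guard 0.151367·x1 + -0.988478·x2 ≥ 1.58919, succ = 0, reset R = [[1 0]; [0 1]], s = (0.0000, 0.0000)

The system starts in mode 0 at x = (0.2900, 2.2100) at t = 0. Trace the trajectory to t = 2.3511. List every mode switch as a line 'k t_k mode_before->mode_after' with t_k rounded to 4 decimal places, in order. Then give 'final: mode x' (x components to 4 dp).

Mode 0: guard c·x = 2.8215 hit at Δt = 1.4384 (t = 1.4384), x⁻ = (-2.6826, 1.7435) → reset → x⁺ = (-2.8899, 1.4833), jump to mode 1
Mode 1: flow for 0.9127 to horizon, guard not reached → x = (-3.0320, -0.6009)

1 1.4384 0->1
final: 1 -3.0320 -0.6009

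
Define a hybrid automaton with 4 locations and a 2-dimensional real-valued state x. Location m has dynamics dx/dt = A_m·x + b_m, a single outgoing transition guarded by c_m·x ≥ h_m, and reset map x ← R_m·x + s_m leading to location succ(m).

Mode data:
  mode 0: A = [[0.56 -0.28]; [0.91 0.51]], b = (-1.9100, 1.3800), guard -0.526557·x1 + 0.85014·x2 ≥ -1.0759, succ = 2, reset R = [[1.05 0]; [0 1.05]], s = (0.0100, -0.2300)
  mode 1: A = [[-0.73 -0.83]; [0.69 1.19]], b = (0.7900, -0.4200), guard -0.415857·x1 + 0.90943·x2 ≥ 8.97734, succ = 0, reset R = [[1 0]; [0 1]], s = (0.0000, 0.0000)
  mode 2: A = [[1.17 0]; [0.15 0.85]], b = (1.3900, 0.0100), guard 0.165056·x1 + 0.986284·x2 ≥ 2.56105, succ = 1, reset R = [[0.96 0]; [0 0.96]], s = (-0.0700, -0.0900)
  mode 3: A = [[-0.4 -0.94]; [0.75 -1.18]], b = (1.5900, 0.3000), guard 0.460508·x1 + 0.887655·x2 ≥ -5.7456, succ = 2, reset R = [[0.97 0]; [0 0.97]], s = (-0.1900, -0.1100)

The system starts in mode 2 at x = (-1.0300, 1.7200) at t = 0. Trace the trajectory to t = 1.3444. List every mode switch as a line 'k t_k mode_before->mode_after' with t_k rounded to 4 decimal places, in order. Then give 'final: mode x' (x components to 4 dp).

Mode 2: guard c·x = 2.5610 hit at Δt = 0.5927 (t = 0.5927), x⁻ = (-0.8719, 2.7426) → reset → x⁺ = (-0.9070, 2.5429), jump to mode 1
Mode 1: flow for 0.7517 to horizon, guard not reached → x = (-1.7924, 4.6909)

1 0.5927 2->1
final: 1 -1.7924 4.6909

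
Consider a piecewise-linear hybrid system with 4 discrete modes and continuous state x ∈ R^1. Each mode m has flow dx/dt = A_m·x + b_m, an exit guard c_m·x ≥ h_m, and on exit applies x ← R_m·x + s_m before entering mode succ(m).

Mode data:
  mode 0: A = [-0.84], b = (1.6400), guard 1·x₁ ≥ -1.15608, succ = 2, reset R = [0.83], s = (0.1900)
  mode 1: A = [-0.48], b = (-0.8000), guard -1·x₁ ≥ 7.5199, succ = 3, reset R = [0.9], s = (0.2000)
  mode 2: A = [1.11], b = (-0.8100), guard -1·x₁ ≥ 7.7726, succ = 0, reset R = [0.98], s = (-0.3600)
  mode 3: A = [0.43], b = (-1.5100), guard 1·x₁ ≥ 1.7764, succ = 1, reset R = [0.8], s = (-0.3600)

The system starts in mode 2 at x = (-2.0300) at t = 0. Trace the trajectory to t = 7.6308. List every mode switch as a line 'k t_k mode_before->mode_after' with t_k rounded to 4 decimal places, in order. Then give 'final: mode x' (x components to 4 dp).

1 1.0137 2->0
2 2.3963 0->2
3 3.9597 2->0
4 5.3423 0->2
5 6.9057 2->0
final: 0 -3.4477

Mode 2: guard c·x = 7.7726 hit at Δt = 1.0137 (t = 1.0137), x⁻ = (-7.7726) → reset → x⁺ = (-7.9771), jump to mode 0
Mode 0: guard c·x = -1.1561 hit at Δt = 1.3826 (t = 2.3963), x⁻ = (-1.1561) → reset → x⁺ = (-0.7695), jump to mode 2
Mode 2: guard c·x = 7.7726 hit at Δt = 1.5634 (t = 3.9597), x⁻ = (-7.7726) → reset → x⁺ = (-7.9771), jump to mode 0
Mode 0: guard c·x = -1.1561 hit at Δt = 1.3826 (t = 5.3423), x⁻ = (-1.1561) → reset → x⁺ = (-0.7695), jump to mode 2
Mode 2: guard c·x = 7.7726 hit at Δt = 1.5634 (t = 6.9057), x⁻ = (-7.7726) → reset → x⁺ = (-7.9771), jump to mode 0
Mode 0: flow for 0.7251 to horizon, guard not reached → x = (-3.4477)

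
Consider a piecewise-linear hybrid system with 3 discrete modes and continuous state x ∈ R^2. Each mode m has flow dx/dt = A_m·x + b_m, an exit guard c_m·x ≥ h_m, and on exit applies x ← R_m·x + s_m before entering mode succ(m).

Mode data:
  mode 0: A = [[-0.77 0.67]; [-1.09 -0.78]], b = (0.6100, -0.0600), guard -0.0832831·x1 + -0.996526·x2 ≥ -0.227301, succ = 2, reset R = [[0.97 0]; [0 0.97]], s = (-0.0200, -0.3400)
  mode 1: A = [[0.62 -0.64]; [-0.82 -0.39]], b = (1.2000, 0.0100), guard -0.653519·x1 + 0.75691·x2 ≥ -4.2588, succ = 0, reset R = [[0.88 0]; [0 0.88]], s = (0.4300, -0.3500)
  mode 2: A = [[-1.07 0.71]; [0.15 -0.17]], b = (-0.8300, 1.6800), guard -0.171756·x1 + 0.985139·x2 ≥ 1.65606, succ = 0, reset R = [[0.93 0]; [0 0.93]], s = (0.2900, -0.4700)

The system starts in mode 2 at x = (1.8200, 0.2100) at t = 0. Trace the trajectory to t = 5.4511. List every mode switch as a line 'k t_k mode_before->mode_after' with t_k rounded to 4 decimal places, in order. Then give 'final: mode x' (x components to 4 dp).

1 0.9541 2->0
2 1.5891 0->2
3 2.7874 2->0
4 3.5238 0->2
5 4.7177 2->0
final: 0 0.7973 0.1821

Mode 2: guard c·x = 1.6561 hit at Δt = 0.9541 (t = 0.9541), x⁻ = (0.6556, 1.7954) → reset → x⁺ = (0.8997, 1.1997), jump to mode 0
Mode 0: guard c·x = -0.2273 hit at Δt = 0.6350 (t = 1.5891), x⁻ = (1.0572, 0.1397) → reset → x⁺ = (1.0055, -0.2045), jump to mode 2
Mode 2: guard c·x = 1.6561 hit at Δt = 1.1983 (t = 2.7874), x⁻ = (0.1963, 1.7153) → reset → x⁺ = (0.4726, 1.1252), jump to mode 0
Mode 0: guard c·x = -0.2273 hit at Δt = 0.7364 (t = 3.5238), x⁻ = (0.8267, 0.1590) → reset → x⁺ = (0.7819, -0.1858), jump to mode 2
Mode 2: guard c·x = 1.6561 hit at Δt = 1.1938 (t = 4.7177), x⁻ = (0.1342, 1.7044) → reset → x⁺ = (0.4148, 1.1151), jump to mode 0
Mode 0: flow for 0.7334 to horizon, guard not reached → x = (0.7973, 0.1821)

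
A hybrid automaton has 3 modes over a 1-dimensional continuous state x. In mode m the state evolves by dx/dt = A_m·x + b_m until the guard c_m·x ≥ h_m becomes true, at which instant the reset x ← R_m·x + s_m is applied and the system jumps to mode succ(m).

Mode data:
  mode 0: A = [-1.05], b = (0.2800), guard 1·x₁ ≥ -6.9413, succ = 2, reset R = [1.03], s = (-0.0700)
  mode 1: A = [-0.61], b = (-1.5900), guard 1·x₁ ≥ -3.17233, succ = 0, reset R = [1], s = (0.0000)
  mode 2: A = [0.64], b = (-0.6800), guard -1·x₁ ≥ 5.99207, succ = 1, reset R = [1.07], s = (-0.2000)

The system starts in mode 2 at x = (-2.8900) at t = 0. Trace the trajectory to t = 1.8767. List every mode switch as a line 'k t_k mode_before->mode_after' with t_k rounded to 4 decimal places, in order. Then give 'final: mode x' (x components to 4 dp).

Mode 2: guard c·x = 5.9921 hit at Δt = 0.9052 (t = 0.9052), x⁻ = (-5.9921) → reset → x⁺ = (-6.6115), jump to mode 1
Mode 1: flow for 0.9715 to horizon, guard not reached → x = (-4.8208)

1 0.9052 2->1
final: 1 -4.8208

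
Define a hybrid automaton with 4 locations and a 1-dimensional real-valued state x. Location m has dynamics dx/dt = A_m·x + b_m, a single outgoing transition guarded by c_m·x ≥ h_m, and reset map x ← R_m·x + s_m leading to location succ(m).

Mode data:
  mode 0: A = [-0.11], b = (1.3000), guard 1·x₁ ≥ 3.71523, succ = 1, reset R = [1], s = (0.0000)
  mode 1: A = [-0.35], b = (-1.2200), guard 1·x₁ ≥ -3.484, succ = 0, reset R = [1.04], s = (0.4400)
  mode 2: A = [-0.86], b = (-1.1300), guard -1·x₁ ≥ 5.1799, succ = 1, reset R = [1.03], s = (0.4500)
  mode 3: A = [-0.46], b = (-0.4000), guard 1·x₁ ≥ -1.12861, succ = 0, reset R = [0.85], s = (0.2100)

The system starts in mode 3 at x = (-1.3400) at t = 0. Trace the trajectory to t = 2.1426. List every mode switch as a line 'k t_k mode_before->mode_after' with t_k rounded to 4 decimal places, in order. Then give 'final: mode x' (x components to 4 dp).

Mode 3: guard c·x = -1.1286 hit at Δt = 1.2971 (t = 1.2971), x⁻ = (-1.1286) → reset → x⁺ = (-0.7493), jump to mode 0
Mode 0: flow for 0.8455 to horizon, guard not reached → x = (0.3668)

1 1.2971 3->0
final: 0 0.3668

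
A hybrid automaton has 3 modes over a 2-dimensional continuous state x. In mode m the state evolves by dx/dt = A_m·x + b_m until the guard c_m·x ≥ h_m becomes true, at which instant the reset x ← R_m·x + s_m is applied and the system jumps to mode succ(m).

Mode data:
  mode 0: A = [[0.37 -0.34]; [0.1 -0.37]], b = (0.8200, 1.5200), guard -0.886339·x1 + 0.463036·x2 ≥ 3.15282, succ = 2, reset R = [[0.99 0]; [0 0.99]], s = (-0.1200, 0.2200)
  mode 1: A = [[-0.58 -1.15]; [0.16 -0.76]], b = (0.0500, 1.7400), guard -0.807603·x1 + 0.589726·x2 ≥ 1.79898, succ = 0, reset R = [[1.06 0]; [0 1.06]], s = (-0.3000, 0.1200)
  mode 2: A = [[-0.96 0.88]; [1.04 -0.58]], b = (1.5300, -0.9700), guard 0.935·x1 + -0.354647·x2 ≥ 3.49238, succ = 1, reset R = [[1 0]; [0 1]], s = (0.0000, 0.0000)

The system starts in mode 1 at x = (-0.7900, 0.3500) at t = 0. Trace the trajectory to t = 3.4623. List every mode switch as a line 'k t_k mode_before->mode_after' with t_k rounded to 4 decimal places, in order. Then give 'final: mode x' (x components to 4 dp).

1 1.0790 1->0
2 2.3607 0->2
final: 2 0.6733 0.2657

Mode 1: guard c·x = 1.7990 hit at Δt = 1.0790 (t = 1.0790), x⁻ = (-1.2645, 1.3188) → reset → x⁺ = (-1.6404, 1.5179), jump to mode 0
Mode 0: guard c·x = 3.1528 hit at Δt = 1.2817 (t = 2.3607), x⁻ = (-2.3583, 2.2949) → reset → x⁺ = (-2.4547, 2.4919), jump to mode 2
Mode 2: flow for 1.1016 to horizon, guard not reached → x = (0.6733, 0.2657)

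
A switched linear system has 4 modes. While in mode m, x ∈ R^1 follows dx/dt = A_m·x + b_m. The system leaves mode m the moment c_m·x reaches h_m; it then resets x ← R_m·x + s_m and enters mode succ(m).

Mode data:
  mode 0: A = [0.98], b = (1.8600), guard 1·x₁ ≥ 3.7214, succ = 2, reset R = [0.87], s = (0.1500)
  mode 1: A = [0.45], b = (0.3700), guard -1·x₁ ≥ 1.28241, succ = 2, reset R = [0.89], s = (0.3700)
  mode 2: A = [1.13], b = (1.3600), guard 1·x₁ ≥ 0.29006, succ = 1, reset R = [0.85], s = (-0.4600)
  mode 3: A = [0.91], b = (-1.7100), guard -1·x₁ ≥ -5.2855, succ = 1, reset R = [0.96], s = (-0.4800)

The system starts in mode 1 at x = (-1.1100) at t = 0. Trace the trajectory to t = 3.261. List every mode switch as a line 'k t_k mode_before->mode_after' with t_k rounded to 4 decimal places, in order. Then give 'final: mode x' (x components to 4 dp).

Mode 1: guard c·x = 1.2824 hit at Δt = 1.0432 (t = 1.0432), x⁻ = (-1.2824) → reset → x⁺ = (-0.7713), jump to mode 2
Mode 2: guard c·x = 0.2901 hit at Δt = 1.0974 (t = 2.1406), x⁻ = (0.2901) → reset → x⁺ = (-0.2134), jump to mode 1
Mode 1: flow for 1.1204 to horizon, guard not reached → x = (0.1857)

1 1.0432 1->2
2 2.1406 2->1
final: 1 0.1857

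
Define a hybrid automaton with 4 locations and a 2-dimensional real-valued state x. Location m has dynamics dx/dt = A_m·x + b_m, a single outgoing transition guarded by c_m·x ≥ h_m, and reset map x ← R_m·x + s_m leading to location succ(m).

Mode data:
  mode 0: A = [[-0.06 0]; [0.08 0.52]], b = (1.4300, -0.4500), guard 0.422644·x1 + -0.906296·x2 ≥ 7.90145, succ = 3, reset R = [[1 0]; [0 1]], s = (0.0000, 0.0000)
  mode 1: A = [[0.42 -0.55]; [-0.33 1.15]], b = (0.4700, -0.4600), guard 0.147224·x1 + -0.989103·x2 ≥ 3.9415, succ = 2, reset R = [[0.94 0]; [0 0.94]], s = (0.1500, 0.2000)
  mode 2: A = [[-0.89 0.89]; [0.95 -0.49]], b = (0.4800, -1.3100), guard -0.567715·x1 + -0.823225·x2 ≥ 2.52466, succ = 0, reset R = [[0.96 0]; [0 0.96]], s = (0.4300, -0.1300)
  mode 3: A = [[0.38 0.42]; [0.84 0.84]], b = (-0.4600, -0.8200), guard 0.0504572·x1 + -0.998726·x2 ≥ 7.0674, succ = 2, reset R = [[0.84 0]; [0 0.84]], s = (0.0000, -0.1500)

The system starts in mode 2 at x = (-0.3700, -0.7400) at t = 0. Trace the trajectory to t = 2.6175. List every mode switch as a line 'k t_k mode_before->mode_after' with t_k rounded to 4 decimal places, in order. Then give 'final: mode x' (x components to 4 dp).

1 1.5139 2->0
final: 0 1.0346 -4.9348

Mode 2: guard c·x = 2.5247 hit at Δt = 1.5139 (t = 1.5139), x⁻ = (-0.9960, -2.3799) → reset → x⁺ = (-0.5262, -2.4147), jump to mode 0
Mode 0: flow for 1.1036 to horizon, guard not reached → x = (1.0346, -4.9348)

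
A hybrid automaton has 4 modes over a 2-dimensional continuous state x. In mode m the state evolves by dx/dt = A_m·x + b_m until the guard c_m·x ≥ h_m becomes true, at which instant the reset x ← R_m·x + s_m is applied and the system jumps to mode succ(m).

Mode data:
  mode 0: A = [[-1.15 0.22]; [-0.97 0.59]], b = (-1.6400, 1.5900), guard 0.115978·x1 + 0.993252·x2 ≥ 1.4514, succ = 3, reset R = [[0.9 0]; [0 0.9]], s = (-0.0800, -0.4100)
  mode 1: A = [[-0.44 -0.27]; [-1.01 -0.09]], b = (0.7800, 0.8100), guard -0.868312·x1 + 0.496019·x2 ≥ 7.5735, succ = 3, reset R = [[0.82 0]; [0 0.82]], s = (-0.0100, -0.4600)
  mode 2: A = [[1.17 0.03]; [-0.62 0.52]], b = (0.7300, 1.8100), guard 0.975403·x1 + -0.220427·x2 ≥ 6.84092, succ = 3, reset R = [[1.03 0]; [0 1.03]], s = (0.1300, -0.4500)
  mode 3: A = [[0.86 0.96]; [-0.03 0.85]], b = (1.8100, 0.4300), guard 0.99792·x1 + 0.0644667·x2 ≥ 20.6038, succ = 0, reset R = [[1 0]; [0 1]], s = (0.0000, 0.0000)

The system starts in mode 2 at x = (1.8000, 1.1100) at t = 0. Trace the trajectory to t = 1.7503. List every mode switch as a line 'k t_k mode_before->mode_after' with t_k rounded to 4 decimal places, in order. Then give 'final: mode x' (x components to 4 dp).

Mode 2: guard c·x = 6.8409 hit at Δt = 1.0012 (t = 1.0012), x⁻ = (7.2761, 1.1625) → reset → x⁺ = (7.6244, 0.7474), jump to mode 3
Mode 3: flow for 0.7491 to horizon, guard not reached → x = (17.4980, 1.5026)

1 1.0012 2->3
final: 3 17.4980 1.5026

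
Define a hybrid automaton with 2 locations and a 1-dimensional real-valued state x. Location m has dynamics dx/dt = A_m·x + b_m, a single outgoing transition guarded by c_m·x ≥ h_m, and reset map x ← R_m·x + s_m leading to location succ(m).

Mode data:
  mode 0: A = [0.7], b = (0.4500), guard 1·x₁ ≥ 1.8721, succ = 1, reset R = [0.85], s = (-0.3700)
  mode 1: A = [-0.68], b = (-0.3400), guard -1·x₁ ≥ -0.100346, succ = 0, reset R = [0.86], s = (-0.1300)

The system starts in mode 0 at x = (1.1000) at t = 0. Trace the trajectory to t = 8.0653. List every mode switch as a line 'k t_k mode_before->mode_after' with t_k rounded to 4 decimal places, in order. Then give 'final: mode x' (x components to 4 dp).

Mode 0: guard c·x = 1.8721 hit at Δt = 0.5239 (t = 0.5239), x⁻ = (1.8721) → reset → x⁺ = (1.2213), jump to mode 1
Mode 1: guard c·x = -0.1003 hit at Δt = 1.5490 (t = 2.0729), x⁻ = (0.1003) → reset → x⁺ = (-0.0437), jump to mode 0
Mode 0: guard c·x = 1.8721 hit at Δt = 2.0493 (t = 4.1222), x⁻ = (1.8721) → reset → x⁺ = (1.2213), jump to mode 1
Mode 1: guard c·x = -0.1003 hit at Δt = 1.5490 (t = 5.6712), x⁻ = (0.1003) → reset → x⁺ = (-0.0437), jump to mode 0
Mode 0: guard c·x = 1.8721 hit at Δt = 2.0493 (t = 7.7204), x⁻ = (1.8721) → reset → x⁺ = (1.2213), jump to mode 1
Mode 1: flow for 0.3449 to horizon, guard not reached → x = (0.8615)

1 0.5239 0->1
2 2.0729 1->0
3 4.1222 0->1
4 5.6712 1->0
5 7.7204 0->1
final: 1 0.8615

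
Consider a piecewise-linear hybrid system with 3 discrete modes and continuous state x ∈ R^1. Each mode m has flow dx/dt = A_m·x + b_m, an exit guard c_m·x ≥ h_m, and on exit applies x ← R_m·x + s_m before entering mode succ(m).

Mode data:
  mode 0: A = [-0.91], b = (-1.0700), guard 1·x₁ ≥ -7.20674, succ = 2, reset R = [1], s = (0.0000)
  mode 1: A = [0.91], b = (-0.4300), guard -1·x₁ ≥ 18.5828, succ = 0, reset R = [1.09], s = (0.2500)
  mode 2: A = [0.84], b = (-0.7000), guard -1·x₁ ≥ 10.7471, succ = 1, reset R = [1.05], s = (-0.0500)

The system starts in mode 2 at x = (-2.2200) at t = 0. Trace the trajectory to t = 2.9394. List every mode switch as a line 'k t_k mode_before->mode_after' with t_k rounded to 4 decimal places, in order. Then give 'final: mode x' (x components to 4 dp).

Mode 2: guard c·x = 10.7471 hit at Δt = 1.5870 (t = 1.5870), x⁻ = (-10.7471) → reset → x⁺ = (-11.3345), jump to mode 1
Mode 1: guard c·x = 18.5828 hit at Δt = 0.5260 (t = 2.1130), x⁻ = (-18.5828) → reset → x⁺ = (-20.0053), jump to mode 0
Mode 0: flow for 0.8264 to horizon, guard not reached → x = (-10.0522)

1 1.5870 2->1
2 2.1130 1->0
final: 0 -10.0522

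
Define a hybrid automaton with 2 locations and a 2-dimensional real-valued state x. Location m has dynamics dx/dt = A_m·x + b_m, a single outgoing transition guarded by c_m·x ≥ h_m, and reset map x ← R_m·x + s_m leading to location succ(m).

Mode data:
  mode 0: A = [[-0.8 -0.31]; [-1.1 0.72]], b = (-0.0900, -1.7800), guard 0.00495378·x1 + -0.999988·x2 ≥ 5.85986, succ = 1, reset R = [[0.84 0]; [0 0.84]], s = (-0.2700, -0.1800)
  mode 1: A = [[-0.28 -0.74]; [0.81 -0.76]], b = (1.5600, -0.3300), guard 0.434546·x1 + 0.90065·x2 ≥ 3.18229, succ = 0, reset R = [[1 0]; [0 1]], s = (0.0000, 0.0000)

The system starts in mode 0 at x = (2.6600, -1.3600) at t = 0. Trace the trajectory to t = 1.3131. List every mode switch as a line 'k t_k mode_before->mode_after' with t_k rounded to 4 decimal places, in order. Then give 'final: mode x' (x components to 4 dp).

Mode 0: guard c·x = 5.8599 hit at Δt = 0.6621 (t = 0.6621), x⁻ = (2.1028, -5.8495) → reset → x⁺ = (1.4963, -5.0936), jump to mode 1
Mode 1: flow for 0.6510 to horizon, guard not reached → x = (3.7245, -2.0872)

1 0.6621 0->1
final: 1 3.7245 -2.0872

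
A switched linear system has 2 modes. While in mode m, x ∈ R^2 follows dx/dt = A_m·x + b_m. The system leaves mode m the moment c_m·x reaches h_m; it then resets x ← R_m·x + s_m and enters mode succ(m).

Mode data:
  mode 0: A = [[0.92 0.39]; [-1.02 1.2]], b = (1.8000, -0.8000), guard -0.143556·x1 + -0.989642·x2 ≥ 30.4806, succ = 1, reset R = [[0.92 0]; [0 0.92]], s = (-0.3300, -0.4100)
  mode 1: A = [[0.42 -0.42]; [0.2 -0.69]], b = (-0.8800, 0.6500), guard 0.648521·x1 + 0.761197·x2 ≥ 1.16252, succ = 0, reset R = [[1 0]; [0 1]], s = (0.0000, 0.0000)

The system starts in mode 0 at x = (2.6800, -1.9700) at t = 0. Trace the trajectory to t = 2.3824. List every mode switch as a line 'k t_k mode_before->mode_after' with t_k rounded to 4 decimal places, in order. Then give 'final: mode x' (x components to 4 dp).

Mode 0: guard c·x = 30.4806 hit at Δt = 1.4530 (t = 1.4530), x⁻ = (4.5672, -31.4621) → reset → x⁺ = (3.8718, -29.3552), jump to mode 1
Mode 1: flow for 0.9294 to horizon, guard not reached → x = (14.9065, -13.6239)

1 1.4530 0->1
final: 1 14.9065 -13.6239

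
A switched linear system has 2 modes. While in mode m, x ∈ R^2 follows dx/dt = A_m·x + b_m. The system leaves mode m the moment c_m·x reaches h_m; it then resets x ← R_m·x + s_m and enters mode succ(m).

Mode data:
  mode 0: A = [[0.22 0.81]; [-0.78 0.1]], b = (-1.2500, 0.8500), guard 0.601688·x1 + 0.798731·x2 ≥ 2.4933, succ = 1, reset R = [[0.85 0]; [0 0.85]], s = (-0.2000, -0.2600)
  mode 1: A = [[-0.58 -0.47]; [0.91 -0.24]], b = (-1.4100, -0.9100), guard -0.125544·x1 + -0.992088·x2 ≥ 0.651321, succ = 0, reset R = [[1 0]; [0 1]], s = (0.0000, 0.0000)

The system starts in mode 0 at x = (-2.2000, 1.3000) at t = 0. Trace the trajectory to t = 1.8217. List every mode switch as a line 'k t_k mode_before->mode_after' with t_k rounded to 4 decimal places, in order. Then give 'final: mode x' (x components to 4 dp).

Mode 0: guard c·x = 2.4933 hit at Δt = 1.0803 (t = 1.0803), x⁻ = (-1.5858, 4.3161) → reset → x⁺ = (-1.5479, 3.4087), jump to mode 1
Mode 1: flow for 0.7414 to horizon, guard not reached → x = (-2.4490, 0.9271)

1 1.0803 0->1
final: 1 -2.4490 0.9271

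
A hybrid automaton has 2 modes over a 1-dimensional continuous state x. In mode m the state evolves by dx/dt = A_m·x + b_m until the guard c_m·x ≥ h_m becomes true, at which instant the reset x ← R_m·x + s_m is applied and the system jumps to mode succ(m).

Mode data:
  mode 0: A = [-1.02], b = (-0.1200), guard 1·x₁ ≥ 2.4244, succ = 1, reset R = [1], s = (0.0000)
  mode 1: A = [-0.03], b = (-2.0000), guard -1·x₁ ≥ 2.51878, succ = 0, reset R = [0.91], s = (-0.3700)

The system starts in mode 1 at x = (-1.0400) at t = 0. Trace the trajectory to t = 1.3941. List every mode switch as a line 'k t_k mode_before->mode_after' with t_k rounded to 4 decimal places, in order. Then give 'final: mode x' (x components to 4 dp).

Mode 1: guard c·x = 2.5188 hit at Δt = 0.7597 (t = 0.7597), x⁻ = (-2.5188) → reset → x⁺ = (-2.6621), jump to mode 0
Mode 0: flow for 0.6344 to horizon, guard not reached → x = (-1.4498)

1 0.7597 1->0
final: 0 -1.4498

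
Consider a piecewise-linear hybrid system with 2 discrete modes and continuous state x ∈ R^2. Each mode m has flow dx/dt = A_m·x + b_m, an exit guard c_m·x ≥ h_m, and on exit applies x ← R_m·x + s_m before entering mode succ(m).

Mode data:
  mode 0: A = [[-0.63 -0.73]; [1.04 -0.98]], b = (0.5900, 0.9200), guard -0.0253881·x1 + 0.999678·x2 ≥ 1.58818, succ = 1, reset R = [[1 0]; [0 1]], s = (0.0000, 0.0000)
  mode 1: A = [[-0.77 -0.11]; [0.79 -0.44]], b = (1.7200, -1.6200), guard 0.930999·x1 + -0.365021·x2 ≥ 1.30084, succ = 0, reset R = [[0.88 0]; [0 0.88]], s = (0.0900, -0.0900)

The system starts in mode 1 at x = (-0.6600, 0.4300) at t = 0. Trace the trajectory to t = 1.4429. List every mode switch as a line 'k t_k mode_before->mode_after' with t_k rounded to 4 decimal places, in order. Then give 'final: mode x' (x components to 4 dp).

1 1.1090 1->0
final: 0 1.0905 -0.0594

Mode 1: guard c·x = 1.3008 hit at Δt = 1.1090 (t = 1.1090), x⁻ = (1.0430, -0.9036) → reset → x⁺ = (1.0078, -0.8852), jump to mode 0
Mode 0: flow for 0.3339 to horizon, guard not reached → x = (1.0905, -0.0594)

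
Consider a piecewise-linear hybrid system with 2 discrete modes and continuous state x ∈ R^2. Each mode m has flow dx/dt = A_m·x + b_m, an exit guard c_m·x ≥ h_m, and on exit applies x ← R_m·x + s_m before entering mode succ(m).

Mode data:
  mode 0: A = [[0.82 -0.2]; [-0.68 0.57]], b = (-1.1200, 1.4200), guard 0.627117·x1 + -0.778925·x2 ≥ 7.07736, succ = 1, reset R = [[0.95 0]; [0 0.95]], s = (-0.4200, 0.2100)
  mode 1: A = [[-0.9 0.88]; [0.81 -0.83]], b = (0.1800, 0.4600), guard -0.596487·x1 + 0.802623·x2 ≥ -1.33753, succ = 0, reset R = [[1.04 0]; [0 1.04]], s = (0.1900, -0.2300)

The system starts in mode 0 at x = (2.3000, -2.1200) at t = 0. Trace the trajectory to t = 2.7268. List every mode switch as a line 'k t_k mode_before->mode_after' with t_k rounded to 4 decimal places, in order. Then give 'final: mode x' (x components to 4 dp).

1 1.1178 0->1
2 1.9901 1->0
final: 0 1.0352 -1.3754

Mode 0: guard c·x = 7.0774 hit at Δt = 1.1178 (t = 1.1178), x⁻ = (4.8427, -5.1872) → reset → x⁺ = (4.1805, -4.7178), jump to mode 1
Mode 1: guard c·x = -1.3375 hit at Δt = 0.8723 (t = 1.9901), x⁻ = (0.8131, -1.0622) → reset → x⁺ = (1.0356, -1.3347), jump to mode 0
Mode 0: flow for 0.7367 to horizon, guard not reached → x = (1.0352, -1.3754)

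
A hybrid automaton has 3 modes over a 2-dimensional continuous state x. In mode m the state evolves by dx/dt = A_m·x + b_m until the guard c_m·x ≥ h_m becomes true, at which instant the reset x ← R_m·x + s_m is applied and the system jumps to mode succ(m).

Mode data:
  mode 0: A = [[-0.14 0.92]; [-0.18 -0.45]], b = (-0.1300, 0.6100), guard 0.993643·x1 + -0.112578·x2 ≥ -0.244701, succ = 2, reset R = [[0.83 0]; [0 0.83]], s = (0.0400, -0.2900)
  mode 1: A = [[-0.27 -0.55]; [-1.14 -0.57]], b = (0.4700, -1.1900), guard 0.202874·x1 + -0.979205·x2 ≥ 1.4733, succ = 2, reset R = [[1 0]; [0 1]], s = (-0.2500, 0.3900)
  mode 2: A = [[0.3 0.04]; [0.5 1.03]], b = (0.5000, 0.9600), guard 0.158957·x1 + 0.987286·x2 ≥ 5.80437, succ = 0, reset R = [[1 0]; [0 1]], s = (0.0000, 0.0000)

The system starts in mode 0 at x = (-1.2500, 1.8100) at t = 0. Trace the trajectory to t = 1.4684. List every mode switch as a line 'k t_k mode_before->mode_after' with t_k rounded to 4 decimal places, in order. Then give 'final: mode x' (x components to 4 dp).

Mode 0: guard c·x = -0.2447 hit at Δt = 0.7480 (t = 0.7480), x⁻ = (-0.0481, 1.7489) → reset → x⁺ = (0.0001, 1.1616), jump to mode 2
Mode 2: flow for 0.7204 to horizon, guard not reached → x = (0.4717, 3.5679)

1 0.7480 0->2
final: 2 0.4717 3.5679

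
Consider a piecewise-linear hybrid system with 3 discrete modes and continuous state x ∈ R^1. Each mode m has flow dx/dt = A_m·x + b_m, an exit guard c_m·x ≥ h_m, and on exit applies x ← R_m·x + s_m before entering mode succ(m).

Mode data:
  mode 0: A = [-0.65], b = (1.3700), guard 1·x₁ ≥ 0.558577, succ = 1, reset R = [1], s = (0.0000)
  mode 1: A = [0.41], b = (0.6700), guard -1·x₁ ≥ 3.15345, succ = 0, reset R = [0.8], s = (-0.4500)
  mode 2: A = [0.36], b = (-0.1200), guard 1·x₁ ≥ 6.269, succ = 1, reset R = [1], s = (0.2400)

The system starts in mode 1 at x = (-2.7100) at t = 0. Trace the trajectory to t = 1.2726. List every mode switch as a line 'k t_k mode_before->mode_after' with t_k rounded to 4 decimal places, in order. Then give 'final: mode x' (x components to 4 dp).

1 0.8418 1->0
final: 0 -1.7320

Mode 1: guard c·x = 3.1534 hit at Δt = 0.8418 (t = 0.8418), x⁻ = (-3.1534) → reset → x⁺ = (-2.9728), jump to mode 0
Mode 0: flow for 0.4308 to horizon, guard not reached → x = (-1.7320)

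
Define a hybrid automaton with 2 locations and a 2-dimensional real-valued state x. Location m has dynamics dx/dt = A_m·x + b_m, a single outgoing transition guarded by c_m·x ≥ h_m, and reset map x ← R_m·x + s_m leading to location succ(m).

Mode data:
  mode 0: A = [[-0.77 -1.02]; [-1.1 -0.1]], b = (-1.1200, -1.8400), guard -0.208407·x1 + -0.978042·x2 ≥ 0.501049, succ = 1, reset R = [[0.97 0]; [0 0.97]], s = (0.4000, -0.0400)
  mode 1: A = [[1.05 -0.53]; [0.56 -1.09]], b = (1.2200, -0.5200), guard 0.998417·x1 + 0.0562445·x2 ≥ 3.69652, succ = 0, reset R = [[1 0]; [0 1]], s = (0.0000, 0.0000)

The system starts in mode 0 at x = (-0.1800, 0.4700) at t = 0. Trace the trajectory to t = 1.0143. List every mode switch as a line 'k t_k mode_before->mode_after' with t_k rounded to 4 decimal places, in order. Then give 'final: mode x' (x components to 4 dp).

1 0.6446 0->1
final: 1 0.2829 -0.4217

Mode 0: guard c·x = 0.5010 hit at Δt = 0.6446 (t = 0.6446), x⁻ = (-0.6701, -0.3695) → reset → x⁺ = (-0.2500, -0.3984), jump to mode 1
Mode 1: flow for 0.3697 to horizon, guard not reached → x = (0.2829, -0.4217)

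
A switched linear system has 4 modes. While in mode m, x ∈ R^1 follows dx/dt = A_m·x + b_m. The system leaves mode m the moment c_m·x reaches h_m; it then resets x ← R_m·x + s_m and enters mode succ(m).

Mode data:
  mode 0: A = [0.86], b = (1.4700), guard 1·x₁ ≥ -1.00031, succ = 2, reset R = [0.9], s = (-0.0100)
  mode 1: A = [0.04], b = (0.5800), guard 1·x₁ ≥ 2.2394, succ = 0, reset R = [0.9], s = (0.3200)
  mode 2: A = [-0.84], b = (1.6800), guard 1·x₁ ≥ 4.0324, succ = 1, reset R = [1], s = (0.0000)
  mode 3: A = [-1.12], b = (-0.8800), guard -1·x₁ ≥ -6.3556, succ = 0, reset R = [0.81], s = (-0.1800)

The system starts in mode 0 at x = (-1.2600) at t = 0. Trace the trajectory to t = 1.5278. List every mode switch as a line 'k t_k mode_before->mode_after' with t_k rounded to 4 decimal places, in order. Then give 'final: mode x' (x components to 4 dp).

1 0.5304 0->2
final: 2 0.7408

Mode 0: guard c·x = -1.0003 hit at Δt = 0.5304 (t = 0.5304), x⁻ = (-1.0003) → reset → x⁺ = (-0.9103), jump to mode 2
Mode 2: flow for 0.9974 to horizon, guard not reached → x = (0.7408)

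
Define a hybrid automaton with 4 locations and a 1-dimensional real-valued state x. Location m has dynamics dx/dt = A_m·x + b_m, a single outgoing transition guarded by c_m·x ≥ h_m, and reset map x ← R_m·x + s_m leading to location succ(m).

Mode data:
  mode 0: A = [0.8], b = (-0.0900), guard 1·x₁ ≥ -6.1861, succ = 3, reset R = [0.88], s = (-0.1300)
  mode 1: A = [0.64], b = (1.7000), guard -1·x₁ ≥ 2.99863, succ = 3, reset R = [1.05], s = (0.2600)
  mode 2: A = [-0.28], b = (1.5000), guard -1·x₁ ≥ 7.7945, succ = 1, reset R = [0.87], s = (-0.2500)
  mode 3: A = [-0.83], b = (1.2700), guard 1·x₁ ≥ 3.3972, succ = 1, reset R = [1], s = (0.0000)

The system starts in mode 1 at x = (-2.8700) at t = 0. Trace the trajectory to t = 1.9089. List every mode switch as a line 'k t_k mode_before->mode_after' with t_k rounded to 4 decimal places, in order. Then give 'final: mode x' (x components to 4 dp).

1 0.7361 1->3
final: 3 -0.1392

Mode 1: guard c·x = 2.9986 hit at Δt = 0.7361 (t = 0.7361), x⁻ = (-2.9986) → reset → x⁺ = (-2.8886), jump to mode 3
Mode 3: flow for 1.1728 to horizon, guard not reached → x = (-0.1392)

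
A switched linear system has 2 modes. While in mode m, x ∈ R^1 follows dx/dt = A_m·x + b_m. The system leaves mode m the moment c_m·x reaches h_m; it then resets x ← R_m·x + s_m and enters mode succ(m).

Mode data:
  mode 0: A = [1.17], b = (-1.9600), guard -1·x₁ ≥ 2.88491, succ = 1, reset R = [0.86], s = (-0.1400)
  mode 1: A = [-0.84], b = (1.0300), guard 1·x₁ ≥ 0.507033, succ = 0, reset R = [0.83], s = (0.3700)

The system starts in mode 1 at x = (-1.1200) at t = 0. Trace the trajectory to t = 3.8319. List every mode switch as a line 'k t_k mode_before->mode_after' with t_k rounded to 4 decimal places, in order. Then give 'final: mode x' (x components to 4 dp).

1 1.4077 1->0
2 2.8096 0->1
final: 1 -0.4039

Mode 1: guard c·x = 0.5070 hit at Δt = 1.4077 (t = 1.4077), x⁻ = (0.5070) → reset → x⁺ = (0.7908), jump to mode 0
Mode 0: guard c·x = 2.8849 hit at Δt = 1.4019 (t = 2.8096), x⁻ = (-2.8849) → reset → x⁺ = (-2.6210), jump to mode 1
Mode 1: flow for 1.0223 to horizon, guard not reached → x = (-0.4039)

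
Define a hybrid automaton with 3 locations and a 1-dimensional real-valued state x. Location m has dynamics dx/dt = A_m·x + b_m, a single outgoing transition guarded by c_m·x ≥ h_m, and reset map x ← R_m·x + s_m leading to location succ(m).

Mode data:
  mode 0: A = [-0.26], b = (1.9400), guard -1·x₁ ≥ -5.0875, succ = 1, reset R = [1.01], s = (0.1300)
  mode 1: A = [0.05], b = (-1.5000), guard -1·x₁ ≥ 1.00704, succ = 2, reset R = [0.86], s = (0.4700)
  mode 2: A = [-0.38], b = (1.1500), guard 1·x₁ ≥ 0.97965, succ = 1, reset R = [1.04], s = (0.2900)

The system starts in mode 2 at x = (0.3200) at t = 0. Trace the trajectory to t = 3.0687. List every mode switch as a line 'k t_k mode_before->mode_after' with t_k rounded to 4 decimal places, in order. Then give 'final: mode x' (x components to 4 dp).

Mode 2: guard c·x = 0.9797 hit at Δt = 0.7352 (t = 0.7352), x⁻ = (0.9796) → reset → x⁺ = (1.3088), jump to mode 1
Mode 1: guard c·x = 1.0070 hit at Δt = 1.5525 (t = 2.2877), x⁻ = (-1.0070) → reset → x⁺ = (-0.3961), jump to mode 2
Mode 2: flow for 0.7810 to horizon, guard not reached → x = (0.4828)

1 0.7352 2->1
2 2.2877 1->2
final: 2 0.4828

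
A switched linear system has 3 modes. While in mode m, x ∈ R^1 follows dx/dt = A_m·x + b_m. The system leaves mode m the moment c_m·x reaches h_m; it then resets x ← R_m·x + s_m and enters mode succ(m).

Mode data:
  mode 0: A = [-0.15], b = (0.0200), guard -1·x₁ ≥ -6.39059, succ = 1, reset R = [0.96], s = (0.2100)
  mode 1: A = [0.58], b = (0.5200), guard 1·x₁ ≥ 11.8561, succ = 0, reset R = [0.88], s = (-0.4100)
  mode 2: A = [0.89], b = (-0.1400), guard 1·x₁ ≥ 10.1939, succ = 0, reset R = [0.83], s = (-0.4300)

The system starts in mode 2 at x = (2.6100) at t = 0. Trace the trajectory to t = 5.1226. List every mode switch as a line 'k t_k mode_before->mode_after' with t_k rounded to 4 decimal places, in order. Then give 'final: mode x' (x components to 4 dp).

1 1.5832 2->0
2 3.1353 0->1
3 4.1110 1->0
final: 0 8.6310

Mode 2: guard c·x = 10.1939 hit at Δt = 1.5832 (t = 1.5832), x⁻ = (10.1939) → reset → x⁺ = (8.0309), jump to mode 0
Mode 0: guard c·x = -6.3906 hit at Δt = 1.5521 (t = 3.1353), x⁻ = (6.3906) → reset → x⁺ = (6.3450), jump to mode 1
Mode 1: guard c·x = 11.8561 hit at Δt = 0.9757 (t = 4.1110), x⁻ = (11.8561) → reset → x⁺ = (10.0234), jump to mode 0
Mode 0: flow for 1.0116 to horizon, guard not reached → x = (8.6310)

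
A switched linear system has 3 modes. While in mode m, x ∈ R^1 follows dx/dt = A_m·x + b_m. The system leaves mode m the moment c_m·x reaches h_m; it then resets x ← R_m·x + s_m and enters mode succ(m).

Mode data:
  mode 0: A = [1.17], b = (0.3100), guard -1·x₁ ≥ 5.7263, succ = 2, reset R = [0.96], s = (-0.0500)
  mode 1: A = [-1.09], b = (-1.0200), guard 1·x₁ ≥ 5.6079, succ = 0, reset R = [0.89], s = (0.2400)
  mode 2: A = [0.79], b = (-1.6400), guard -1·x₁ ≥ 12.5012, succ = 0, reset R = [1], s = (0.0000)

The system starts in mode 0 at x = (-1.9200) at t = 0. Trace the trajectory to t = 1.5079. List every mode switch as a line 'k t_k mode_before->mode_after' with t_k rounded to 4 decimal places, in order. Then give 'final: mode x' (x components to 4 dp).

1 1.0204 0->2
final: 2 -9.1286

Mode 0: guard c·x = 5.7263 hit at Δt = 1.0204 (t = 1.0204), x⁻ = (-5.7263) → reset → x⁺ = (-5.5472), jump to mode 2
Mode 2: flow for 0.4875 to horizon, guard not reached → x = (-9.1286)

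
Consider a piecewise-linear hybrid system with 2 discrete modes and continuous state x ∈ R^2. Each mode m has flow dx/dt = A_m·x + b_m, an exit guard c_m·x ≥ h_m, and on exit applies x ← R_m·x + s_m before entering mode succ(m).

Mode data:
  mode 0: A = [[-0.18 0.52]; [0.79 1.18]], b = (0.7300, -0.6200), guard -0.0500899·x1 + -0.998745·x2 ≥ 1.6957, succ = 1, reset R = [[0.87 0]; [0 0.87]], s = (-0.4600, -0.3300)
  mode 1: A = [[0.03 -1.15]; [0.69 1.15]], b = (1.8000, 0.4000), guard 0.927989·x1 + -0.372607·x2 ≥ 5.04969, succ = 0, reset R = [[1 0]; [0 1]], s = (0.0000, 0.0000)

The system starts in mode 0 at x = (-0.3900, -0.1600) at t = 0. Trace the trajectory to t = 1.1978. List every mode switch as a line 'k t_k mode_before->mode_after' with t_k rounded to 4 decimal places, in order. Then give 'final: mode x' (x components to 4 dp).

Mode 0: guard c·x = 1.6957 hit at Δt = 0.8919 (t = 0.8919), x⁻ = (-0.0877, -1.6934) → reset → x⁺ = (-0.5363, -1.8033), jump to mode 1
Mode 1: flow for 0.3059 to horizon, guard not reached → x = (0.7568, -2.4033)

1 0.8919 0->1
final: 1 0.7568 -2.4033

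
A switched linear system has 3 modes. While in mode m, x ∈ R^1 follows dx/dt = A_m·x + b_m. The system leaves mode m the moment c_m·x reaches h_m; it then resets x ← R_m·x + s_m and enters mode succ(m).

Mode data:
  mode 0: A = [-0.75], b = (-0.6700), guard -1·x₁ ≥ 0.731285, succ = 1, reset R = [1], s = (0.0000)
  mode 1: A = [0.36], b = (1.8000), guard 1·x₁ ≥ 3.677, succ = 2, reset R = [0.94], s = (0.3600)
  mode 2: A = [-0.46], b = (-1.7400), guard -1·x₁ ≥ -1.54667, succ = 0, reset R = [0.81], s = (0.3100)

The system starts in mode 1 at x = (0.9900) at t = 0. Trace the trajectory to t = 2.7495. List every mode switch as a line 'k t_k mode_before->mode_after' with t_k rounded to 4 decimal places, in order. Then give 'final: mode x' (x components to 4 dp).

1 1.0294 1->2
2 1.8007 2->0
final: 0 0.3123

Mode 1: guard c·x = 3.6770 hit at Δt = 1.0294 (t = 1.0294), x⁻ = (3.6770) → reset → x⁺ = (3.8164), jump to mode 2
Mode 2: guard c·x = -1.5467 hit at Δt = 0.7713 (t = 1.8007), x⁻ = (1.5467) → reset → x⁺ = (1.5628), jump to mode 0
Mode 0: flow for 0.9488 to horizon, guard not reached → x = (0.3123)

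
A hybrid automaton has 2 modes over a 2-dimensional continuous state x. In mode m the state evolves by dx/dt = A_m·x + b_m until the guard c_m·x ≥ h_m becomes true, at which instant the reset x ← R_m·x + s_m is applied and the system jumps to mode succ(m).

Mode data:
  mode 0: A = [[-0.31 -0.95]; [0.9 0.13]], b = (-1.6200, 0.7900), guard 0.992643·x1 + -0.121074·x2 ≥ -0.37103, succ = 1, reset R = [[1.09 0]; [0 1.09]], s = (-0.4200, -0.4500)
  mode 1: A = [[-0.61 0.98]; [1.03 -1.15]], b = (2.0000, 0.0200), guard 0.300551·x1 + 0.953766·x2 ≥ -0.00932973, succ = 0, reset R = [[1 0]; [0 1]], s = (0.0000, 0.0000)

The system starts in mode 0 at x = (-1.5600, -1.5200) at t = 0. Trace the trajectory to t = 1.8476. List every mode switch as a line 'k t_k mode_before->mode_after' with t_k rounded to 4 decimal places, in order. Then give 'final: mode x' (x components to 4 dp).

1 1.4608 0->1
final: 1 -1.0575 -2.2214

Mode 0: guard c·x = -0.3710 hit at Δt = 1.4608 (t = 1.4608), x⁻ = (-0.6500, -2.2646) → reset → x⁺ = (-1.1285, -2.9184), jump to mode 1
Mode 1: flow for 0.3868 to horizon, guard not reached → x = (-1.0575, -2.2214)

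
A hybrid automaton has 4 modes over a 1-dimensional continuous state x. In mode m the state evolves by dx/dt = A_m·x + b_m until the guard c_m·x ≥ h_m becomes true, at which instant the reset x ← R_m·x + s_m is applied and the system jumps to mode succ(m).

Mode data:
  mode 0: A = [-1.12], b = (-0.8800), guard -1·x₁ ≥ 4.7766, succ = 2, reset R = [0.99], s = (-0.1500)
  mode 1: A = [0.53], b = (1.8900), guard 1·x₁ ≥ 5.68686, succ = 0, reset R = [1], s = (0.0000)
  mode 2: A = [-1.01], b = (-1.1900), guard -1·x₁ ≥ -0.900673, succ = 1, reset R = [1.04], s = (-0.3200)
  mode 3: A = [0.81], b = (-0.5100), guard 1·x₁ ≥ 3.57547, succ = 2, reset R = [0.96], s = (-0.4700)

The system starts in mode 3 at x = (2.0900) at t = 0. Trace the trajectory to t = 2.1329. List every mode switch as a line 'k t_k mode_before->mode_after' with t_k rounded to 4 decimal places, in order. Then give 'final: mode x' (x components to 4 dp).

1 0.8663 3->2
2 1.5485 2->1
final: 1 2.1353

Mode 3: guard c·x = 3.5755 hit at Δt = 0.8663 (t = 0.8663), x⁻ = (3.5755) → reset → x⁺ = (2.9625), jump to mode 2
Mode 2: guard c·x = -0.9007 hit at Δt = 0.6822 (t = 1.5485), x⁻ = (0.9007) → reset → x⁺ = (0.6167), jump to mode 1
Mode 1: flow for 0.5844 to horizon, guard not reached → x = (2.1353)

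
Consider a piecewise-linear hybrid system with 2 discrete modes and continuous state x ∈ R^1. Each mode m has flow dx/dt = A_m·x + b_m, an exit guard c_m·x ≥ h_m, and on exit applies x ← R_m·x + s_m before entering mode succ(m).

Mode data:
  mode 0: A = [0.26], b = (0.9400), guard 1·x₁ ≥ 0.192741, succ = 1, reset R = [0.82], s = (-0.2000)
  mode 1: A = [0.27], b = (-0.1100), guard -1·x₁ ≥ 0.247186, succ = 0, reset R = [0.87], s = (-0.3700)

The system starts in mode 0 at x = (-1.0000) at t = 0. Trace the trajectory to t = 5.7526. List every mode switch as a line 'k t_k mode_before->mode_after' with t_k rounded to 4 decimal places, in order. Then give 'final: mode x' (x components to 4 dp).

Mode 0: guard c·x = 0.1927 hit at Δt = 1.4451 (t = 1.4451), x⁻ = (0.1927) → reset → x⁺ = (-0.0420), jump to mode 1
Mode 1: guard c·x = 0.2472 hit at Δt = 1.3933 (t = 2.8384), x⁻ = (-0.2472) → reset → x⁺ = (-0.5851), jump to mode 0
Mode 0: guard c·x = 0.1927 hit at Δt = 0.8787 (t = 3.7171), x⁻ = (0.1927) → reset → x⁺ = (-0.0420), jump to mode 1
Mode 1: guard c·x = 0.2472 hit at Δt = 1.3933 (t = 5.1104), x⁻ = (-0.2472) → reset → x⁺ = (-0.5851), jump to mode 0
Mode 0: flow for 0.6422 to horizon, guard not reached → x = (-0.0344)

1 1.4451 0->1
2 2.8384 1->0
3 3.7171 0->1
4 5.1104 1->0
final: 0 -0.0344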